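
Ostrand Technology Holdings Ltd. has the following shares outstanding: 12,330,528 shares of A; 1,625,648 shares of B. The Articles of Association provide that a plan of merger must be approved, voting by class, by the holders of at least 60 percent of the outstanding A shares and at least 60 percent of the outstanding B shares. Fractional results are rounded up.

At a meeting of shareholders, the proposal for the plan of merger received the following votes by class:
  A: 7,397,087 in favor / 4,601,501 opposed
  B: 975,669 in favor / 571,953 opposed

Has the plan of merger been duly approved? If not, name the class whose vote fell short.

Not approved — the A shares did not give the required vote.

A: 3/5 of 12330528 = 7398316.80, rounded up to 7398317; 7,398,317 required, 7,397,087 in favor — not approved.
B: 3/5 of 1625648 = 975388.80, rounded up to 975389; 975,389 required, 975,669 in favor — approved.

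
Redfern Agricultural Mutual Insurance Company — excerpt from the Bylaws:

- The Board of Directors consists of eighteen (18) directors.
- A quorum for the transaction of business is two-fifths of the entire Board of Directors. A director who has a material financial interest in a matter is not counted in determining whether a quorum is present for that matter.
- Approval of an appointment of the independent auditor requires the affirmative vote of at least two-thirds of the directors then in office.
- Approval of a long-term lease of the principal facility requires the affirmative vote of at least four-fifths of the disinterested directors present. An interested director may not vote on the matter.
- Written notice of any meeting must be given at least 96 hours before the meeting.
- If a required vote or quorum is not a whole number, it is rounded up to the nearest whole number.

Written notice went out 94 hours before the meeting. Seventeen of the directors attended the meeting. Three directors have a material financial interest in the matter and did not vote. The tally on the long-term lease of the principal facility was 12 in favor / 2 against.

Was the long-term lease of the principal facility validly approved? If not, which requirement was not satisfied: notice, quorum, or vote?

Notice: 94 hours given; 96 required (94 < 96). Not satisfied.
Quorum: 17 present, but the 3 interested directors do not count, leaving 14. Quorum is 8. Satisfied.
Vote: the long-term lease of the principal facility requires four-fifths of the disinterested directors present (17 − 3 = 14). 4/5 of 14 = 11.20, rounded up to 12, so 12 affirmative votes are needed; 12 voted in favor. Satisfied.

Invalid — notice requirement not satisfied.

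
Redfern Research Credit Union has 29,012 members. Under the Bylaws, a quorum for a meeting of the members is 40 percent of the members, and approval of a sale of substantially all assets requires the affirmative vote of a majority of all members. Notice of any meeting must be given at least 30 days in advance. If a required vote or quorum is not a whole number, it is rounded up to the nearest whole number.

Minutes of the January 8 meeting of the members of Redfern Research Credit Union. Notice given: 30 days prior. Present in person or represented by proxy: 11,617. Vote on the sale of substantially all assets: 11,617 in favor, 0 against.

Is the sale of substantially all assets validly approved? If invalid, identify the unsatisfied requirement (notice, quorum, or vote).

Invalid — vote requirement not satisfied.

Notice: 30 days given; 30 required. Satisfied.
Quorum: 40% of 29,012 = 11,604.80, rounded up to 11,605; 11,617 present. Satisfied.
Vote: requires a majority of all members (29,012); a majority of 29012 is 14507, so 14,507 needed; 11,617 in favor. Not satisfied.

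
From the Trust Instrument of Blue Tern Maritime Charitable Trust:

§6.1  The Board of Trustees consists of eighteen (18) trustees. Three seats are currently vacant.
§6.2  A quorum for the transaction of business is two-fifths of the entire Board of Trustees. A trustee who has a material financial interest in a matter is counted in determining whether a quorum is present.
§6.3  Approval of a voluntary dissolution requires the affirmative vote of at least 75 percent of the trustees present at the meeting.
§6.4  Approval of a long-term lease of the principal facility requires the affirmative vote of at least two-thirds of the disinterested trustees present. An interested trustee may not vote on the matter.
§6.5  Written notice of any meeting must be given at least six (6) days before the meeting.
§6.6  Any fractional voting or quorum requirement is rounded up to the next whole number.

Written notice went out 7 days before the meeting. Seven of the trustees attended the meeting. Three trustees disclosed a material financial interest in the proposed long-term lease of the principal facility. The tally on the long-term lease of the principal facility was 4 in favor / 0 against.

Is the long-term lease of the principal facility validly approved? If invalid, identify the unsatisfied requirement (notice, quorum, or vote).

Notice: 7 days given; 6 required (7 ≥ 6). Satisfied.
Quorum: 7 present (interested trustees count toward quorum); quorum is 8. Not satisfied.
Vote: the long-term lease of the principal facility requires two-thirds of the disinterested trustees present (7 − 3 = 4). 2/3 of 4 = 2.67, rounded up to 3, so 3 affirmative votes are needed; 4 voted in favor. Satisfied. (Moot — without a quorum no business can be validly transacted.)

Invalid — quorum requirement not satisfied.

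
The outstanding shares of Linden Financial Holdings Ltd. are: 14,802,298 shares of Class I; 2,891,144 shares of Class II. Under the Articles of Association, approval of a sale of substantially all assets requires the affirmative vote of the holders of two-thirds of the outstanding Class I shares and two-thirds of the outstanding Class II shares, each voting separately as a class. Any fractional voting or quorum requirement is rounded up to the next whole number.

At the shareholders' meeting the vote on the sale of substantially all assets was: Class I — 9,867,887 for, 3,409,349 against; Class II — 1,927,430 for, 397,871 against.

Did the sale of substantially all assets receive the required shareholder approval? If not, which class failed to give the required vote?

Class I: 2/3 of 14802298 = 9868198.67, rounded up to 9868199; 9,868,199 required, 9,867,887 in favor — not approved.
Class II: 2/3 of 2891144 = 1927429.33, rounded up to 1927430; 1,927,430 required, 1,927,430 in favor — approved.

Not approved — the Class I shares did not give the required vote.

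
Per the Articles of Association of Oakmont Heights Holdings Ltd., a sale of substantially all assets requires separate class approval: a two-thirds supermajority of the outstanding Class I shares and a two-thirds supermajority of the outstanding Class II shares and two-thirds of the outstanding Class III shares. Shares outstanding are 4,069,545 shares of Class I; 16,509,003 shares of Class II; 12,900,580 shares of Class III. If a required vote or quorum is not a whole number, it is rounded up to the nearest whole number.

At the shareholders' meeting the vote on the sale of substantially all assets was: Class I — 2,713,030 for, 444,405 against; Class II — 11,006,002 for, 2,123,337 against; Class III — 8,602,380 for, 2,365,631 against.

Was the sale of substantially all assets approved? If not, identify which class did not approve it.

Class I: 2/3 of 4069545 = 2713030; 2,713,030 required, 2,713,030 in favor — approved.
Class II: 2/3 of 16509003 = 11006002; 11,006,002 required, 11,006,002 in favor — approved.
Class III: 2/3 of 12900580 = 8600386.67, rounded up to 8600387; 8,600,387 required, 8,602,380 in favor — approved.

Approved — every class gave the required vote.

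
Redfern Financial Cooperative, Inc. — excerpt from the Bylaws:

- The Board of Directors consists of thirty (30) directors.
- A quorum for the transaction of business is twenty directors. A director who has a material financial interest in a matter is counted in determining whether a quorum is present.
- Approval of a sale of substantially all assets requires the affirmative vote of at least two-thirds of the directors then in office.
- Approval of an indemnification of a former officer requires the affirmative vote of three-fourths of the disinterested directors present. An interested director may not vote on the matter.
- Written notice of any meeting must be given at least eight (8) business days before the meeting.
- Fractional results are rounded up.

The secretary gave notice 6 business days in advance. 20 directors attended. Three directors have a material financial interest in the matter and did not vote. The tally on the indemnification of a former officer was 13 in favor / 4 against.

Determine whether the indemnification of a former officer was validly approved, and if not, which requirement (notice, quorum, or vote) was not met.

Invalid — notice requirement not satisfied.

Notice: 6 business days given; 8 required (6 < 8). Not satisfied.
Quorum: 20 present (interested directors count toward quorum); quorum is 20. Satisfied.
Vote: the indemnification of a former officer requires three-fourths of the disinterested directors present (20 − 3 = 17). 3/4 of 17 = 12.75, rounded up to 13, so 13 affirmative votes are needed; 13 voted in favor. Satisfied.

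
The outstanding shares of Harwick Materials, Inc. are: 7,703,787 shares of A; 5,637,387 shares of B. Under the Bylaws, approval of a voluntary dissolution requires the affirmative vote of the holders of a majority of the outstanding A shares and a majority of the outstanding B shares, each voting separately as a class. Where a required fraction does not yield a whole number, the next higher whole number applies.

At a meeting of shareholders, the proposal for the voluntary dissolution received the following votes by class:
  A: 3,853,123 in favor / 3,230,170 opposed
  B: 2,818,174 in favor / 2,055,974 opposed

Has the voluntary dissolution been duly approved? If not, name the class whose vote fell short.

Not approved — the B shares did not give the required vote.

A: a majority of 7703787 is 3851894; 3,851,894 required, 3,853,123 in favor — approved.
B: a majority of 5637387 is 2818694; 2,818,694 required, 2,818,174 in favor — not approved.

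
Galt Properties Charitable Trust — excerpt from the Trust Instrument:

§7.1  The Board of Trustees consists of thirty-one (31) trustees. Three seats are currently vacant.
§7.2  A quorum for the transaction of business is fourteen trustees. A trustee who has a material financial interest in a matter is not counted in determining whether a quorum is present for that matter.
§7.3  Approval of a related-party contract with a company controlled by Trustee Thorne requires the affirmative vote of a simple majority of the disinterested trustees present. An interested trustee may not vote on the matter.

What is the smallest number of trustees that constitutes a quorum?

14

The quorum is fixed at 14.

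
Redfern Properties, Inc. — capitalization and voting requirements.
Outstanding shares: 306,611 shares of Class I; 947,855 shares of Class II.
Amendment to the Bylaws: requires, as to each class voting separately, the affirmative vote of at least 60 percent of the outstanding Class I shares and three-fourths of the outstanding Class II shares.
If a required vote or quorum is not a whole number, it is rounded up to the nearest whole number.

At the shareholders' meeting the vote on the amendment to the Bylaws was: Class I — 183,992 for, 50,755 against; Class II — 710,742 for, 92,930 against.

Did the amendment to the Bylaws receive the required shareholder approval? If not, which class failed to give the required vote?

Class I: 3/5 of 306611 = 183966.60, rounded up to 183967; 183,967 required, 183,992 in favor — approved.
Class II: 3/4 of 947855 = 710891.25, rounded up to 710892; 710,892 required, 710,742 in favor — not approved.

Not approved — the Class II shares did not give the required vote.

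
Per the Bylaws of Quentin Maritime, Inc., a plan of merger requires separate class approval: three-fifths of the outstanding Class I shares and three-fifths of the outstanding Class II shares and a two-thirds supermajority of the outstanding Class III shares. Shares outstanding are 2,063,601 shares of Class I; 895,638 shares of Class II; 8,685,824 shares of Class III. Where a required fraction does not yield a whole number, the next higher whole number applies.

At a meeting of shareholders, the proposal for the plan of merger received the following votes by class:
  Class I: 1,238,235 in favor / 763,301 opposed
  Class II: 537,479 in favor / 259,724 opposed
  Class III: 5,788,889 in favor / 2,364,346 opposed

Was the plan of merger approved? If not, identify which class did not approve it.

Not approved — the Class III shares did not give the required vote.

Class I: 3/5 of 2063601 = 1238160.60, rounded up to 1238161; 1,238,161 required, 1,238,235 in favor — approved.
Class II: 3/5 of 895638 = 537382.80, rounded up to 537383; 537,383 required, 537,479 in favor — approved.
Class III: 2/3 of 8685824 = 5790549.33, rounded up to 5790550; 5,790,550 required, 5,788,889 in favor — not approved.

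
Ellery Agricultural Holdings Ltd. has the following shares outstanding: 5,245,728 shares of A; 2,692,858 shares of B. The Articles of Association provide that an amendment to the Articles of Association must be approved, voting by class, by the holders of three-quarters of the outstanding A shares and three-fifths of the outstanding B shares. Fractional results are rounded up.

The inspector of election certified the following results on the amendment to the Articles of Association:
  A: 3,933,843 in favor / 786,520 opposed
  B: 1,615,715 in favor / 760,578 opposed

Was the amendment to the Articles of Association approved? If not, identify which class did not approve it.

A: 3/4 of 5245728 = 3934296; 3,934,296 required, 3,933,843 in favor — not approved.
B: 3/5 of 2692858 = 1615714.80, rounded up to 1615715; 1,615,715 required, 1,615,715 in favor — approved.

Not approved — the A shares did not give the required vote.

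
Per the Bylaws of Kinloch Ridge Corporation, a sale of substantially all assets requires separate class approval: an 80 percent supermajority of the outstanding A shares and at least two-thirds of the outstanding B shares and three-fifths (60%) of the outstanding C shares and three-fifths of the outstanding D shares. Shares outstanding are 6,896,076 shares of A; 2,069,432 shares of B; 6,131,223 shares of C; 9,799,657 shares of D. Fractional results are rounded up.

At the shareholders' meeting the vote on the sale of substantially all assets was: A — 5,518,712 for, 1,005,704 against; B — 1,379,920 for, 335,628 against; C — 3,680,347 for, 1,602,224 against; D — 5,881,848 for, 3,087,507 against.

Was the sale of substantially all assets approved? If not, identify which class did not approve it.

A: 4/5 of 6896076 = 5516860.80, rounded up to 5516861; 5,516,861 required, 5,518,712 in favor — approved.
B: 2/3 of 2069432 = 1379621.33, rounded up to 1379622; 1,379,622 required, 1,379,920 in favor — approved.
C: 3/5 of 6131223 = 3678733.80, rounded up to 3678734; 3,678,734 required, 3,680,347 in favor — approved.
D: 3/5 of 9799657 = 5879794.20, rounded up to 5879795; 5,879,795 required, 5,881,848 in favor — approved.

Approved — every class gave the required vote.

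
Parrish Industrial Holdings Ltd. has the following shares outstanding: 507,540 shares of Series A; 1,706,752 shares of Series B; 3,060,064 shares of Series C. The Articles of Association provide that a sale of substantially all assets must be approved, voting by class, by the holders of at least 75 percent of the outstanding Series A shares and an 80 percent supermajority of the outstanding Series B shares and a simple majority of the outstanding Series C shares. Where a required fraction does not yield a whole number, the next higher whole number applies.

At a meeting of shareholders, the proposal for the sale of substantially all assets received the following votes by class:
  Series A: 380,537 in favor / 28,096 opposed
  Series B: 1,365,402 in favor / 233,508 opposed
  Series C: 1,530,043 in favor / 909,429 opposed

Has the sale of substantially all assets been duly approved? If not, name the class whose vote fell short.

Series A: 3/4 of 507540 = 380655; 380,655 required, 380,537 in favor — not approved.
Series B: 4/5 of 1706752 = 1365401.60, rounded up to 1365402; 1,365,402 required, 1,365,402 in favor — approved.
Series C: a majority of 3060064 is 1530033; 1,530,033 required, 1,530,043 in favor — approved.

Not approved — the Series A shares did not give the required vote.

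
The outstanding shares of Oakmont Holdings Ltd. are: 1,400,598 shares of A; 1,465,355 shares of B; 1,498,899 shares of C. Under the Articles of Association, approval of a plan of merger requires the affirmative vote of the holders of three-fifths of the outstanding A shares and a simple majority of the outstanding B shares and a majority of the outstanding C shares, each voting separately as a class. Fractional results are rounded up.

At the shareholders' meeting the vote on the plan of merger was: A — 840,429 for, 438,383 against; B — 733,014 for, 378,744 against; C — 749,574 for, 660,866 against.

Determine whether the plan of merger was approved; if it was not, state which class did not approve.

Approved — every class gave the required vote.

A: 3/5 of 1400598 = 840358.80, rounded up to 840359; 840,359 required, 840,429 in favor — approved.
B: a majority of 1465355 is 732678; 732,678 required, 733,014 in favor — approved.
C: a majority of 1498899 is 749450; 749,450 required, 749,574 in favor — approved.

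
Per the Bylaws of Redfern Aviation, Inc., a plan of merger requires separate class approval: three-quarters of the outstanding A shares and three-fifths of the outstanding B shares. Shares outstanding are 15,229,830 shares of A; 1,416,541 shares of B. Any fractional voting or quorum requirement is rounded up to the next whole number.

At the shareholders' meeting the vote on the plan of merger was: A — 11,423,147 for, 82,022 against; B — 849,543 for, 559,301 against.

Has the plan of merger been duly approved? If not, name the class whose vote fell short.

A: 3/4 of 15229830 = 11422372.50, rounded up to 11422373; 11,422,373 required, 11,423,147 in favor — approved.
B: 3/5 of 1416541 = 849924.60, rounded up to 849925; 849,925 required, 849,543 in favor — not approved.

Not approved — the B shares did not give the required vote.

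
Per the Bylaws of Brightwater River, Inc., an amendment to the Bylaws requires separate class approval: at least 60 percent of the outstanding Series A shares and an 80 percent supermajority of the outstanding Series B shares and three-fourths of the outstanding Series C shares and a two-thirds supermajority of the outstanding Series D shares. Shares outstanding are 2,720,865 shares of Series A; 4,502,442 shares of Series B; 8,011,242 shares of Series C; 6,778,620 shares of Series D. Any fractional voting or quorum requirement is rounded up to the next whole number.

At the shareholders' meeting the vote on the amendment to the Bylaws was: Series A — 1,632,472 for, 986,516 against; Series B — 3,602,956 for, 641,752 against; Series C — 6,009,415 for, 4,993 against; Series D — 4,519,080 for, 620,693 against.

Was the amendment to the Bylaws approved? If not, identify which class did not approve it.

Not approved — the Series A shares did not give the required vote.

Series A: 3/5 of 2720865 = 1632519; 1,632,519 required, 1,632,472 in favor — not approved.
Series B: 4/5 of 4502442 = 3601953.60, rounded up to 3601954; 3,601,954 required, 3,602,956 in favor — approved.
Series C: 3/4 of 8011242 = 6008431.50, rounded up to 6008432; 6,008,432 required, 6,009,415 in favor — approved.
Series D: 2/3 of 6778620 = 4519080; 4,519,080 required, 4,519,080 in favor — approved.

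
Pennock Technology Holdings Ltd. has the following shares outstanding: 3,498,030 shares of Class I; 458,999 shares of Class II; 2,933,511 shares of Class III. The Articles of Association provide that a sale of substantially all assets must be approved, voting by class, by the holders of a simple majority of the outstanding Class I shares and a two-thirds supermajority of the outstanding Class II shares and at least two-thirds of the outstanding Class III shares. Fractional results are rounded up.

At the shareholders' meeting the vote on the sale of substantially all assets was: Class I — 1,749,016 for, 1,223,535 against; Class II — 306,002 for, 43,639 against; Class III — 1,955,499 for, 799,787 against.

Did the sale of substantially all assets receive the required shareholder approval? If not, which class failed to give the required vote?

Not approved — the Class III shares did not give the required vote.

Class I: a majority of 3498030 is 1749016; 1,749,016 required, 1,749,016 in favor — approved.
Class II: 2/3 of 458999 = 305999.33, rounded up to 306000; 306,000 required, 306,002 in favor — approved.
Class III: 2/3 of 2933511 = 1955674; 1,955,674 required, 1,955,499 in favor — not approved.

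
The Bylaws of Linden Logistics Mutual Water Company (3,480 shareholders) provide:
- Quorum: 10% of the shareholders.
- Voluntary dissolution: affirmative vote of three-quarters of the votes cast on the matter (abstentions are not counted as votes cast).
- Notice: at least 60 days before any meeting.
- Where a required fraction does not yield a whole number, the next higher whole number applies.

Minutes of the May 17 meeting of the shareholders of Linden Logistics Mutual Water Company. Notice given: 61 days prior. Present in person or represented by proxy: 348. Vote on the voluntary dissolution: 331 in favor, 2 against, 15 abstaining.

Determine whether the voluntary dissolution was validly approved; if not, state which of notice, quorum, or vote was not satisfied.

Valid — all requirements satisfied.

Notice: 61 days given; 60 required. Satisfied.
Quorum: 10% of 3,480 = 348; 348 present. Satisfied.
Vote: requires three-fourths of the votes cast (348 − 15 abstaining = 333); 3/4 of 333 = 249.75, rounded up to 250, so 250 needed; 331 in favor. Satisfied.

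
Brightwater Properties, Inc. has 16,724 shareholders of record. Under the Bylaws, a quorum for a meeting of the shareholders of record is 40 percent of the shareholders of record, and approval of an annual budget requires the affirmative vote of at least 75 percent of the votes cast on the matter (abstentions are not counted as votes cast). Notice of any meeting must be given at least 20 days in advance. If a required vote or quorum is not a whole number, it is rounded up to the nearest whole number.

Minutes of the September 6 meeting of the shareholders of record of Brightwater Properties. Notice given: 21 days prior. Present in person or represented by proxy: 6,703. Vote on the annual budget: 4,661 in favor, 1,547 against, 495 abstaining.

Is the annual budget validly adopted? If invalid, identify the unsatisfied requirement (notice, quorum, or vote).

Notice: 21 days given; 20 required. Satisfied.
Quorum: 40% of 16,724 = 6,689.60, rounded up to 6,690; 6,703 present. Satisfied.
Vote: requires three-fourths of the votes cast (6,703 − 495 abstaining = 6,208); 3/4 of 6208 = 4656, so 4,656 needed; 4,661 in favor. Satisfied.

Valid — all requirements satisfied.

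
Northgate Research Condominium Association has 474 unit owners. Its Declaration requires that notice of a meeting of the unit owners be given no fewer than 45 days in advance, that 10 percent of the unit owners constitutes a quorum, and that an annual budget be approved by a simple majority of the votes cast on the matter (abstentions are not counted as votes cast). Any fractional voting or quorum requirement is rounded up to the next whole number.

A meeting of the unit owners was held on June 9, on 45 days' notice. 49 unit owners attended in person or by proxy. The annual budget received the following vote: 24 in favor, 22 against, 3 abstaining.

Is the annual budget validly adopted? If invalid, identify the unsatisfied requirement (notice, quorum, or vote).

Valid — all requirements satisfied.

Notice: 45 days given; 45 required. Satisfied.
Quorum: 10% of 474 = 47.40, rounded up to 48; 49 present. Satisfied.
Vote: requires a majority of the votes cast (49 − 3 abstaining = 46); a majority of 46 is 24, so 24 needed; 24 in favor. Satisfied.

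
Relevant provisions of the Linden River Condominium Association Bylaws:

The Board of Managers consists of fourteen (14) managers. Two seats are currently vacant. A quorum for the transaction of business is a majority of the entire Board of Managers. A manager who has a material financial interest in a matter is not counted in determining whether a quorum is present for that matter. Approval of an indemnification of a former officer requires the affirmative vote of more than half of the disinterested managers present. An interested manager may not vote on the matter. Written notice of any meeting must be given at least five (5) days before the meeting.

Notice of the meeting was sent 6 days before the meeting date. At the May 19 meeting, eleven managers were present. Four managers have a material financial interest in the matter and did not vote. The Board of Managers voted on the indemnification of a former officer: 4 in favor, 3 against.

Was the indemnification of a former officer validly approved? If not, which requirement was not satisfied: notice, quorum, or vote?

Notice: 6 days given; 5 required (6 ≥ 5). Satisfied.
Quorum: 11 present, but the 4 interested managers do not count, leaving 7. Quorum is 8. Not satisfied.
Vote: the indemnification of a former officer requires a majority of the disinterested managers present (11 − 4 = 7). A majority of 7 is 4, so 4 affirmative votes are needed; 4 voted in favor. Satisfied. (Moot — without a quorum no business can be validly transacted.)

Invalid — quorum requirement not satisfied.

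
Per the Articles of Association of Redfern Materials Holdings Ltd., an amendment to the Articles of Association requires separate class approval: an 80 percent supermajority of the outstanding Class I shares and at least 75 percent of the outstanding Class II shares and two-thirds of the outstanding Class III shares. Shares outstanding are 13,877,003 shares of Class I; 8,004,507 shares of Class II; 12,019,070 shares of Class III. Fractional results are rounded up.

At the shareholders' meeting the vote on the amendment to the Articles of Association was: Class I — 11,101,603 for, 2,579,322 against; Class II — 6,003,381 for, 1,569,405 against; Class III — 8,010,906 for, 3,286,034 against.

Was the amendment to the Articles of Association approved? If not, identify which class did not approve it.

Not approved — the Class III shares did not give the required vote.

Class I: 4/5 of 13877003 = 11101602.40, rounded up to 11101603; 11,101,603 required, 11,101,603 in favor — approved.
Class II: 3/4 of 8004507 = 6003380.25, rounded up to 6003381; 6,003,381 required, 6,003,381 in favor — approved.
Class III: 2/3 of 12019070 = 8012713.33, rounded up to 8012714; 8,012,714 required, 8,010,906 in favor — not approved.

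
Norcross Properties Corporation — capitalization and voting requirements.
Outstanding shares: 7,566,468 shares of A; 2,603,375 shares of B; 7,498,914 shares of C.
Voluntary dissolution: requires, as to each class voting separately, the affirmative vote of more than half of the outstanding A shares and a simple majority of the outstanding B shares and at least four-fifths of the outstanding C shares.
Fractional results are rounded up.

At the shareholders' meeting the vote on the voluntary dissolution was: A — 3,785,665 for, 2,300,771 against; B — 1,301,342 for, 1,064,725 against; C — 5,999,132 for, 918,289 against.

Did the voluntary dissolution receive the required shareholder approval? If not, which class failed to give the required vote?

Not approved — the B shares did not give the required vote.

A: a majority of 7566468 is 3783235; 3,783,235 required, 3,785,665 in favor — approved.
B: a majority of 2603375 is 1301688; 1,301,688 required, 1,301,342 in favor — not approved.
C: 4/5 of 7498914 = 5999131.20, rounded up to 5999132; 5,999,132 required, 5,999,132 in favor — approved.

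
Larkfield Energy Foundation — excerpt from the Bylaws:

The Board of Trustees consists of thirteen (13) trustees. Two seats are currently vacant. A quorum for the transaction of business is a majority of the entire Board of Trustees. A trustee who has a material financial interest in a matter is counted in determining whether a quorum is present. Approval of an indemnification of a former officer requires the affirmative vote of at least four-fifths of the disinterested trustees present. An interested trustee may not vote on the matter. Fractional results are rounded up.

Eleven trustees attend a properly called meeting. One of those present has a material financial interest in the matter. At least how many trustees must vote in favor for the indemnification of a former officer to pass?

The indemnification of a former officer requires four-fifths of the disinterested trustees present (11 − 1 = 10).
4/5 of 10 = 8.

8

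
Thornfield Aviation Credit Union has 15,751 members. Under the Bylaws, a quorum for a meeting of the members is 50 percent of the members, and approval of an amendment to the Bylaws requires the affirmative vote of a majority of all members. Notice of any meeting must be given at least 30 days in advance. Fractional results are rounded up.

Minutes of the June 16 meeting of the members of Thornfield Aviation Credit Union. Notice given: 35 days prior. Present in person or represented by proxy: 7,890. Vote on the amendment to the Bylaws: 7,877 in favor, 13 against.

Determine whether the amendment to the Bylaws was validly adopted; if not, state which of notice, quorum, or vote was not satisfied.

Valid — all requirements satisfied.

Notice: 35 days given; 30 required. Satisfied.
Quorum: 50% of 15,751 = 7,875.50, rounded up to 7,876; 7,890 present. Satisfied.
Vote: requires a majority of all members (15,751); a majority of 15751 is 7876, so 7,876 needed; 7,877 in favor. Satisfied.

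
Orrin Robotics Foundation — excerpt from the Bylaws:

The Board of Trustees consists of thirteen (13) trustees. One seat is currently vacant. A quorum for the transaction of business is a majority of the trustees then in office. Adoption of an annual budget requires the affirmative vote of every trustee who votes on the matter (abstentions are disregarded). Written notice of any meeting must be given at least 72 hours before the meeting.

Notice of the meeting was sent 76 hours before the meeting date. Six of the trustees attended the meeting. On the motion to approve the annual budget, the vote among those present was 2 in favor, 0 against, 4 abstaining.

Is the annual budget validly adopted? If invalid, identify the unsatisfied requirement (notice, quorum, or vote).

Notice: 76 hours given; 72 required (76 ≥ 72). Satisfied.
Quorum: 6 present; quorum is 7. Not satisfied.
Vote: the annual budget requires the unanimous vote of the votes cast (6 present − 4 abstaining = 2). Unanimous means all 2, so 2 affirmative votes are needed; 2 voted in favor. Satisfied. (Moot — without a quorum no business can be validly transacted.)

Invalid — quorum requirement not satisfied.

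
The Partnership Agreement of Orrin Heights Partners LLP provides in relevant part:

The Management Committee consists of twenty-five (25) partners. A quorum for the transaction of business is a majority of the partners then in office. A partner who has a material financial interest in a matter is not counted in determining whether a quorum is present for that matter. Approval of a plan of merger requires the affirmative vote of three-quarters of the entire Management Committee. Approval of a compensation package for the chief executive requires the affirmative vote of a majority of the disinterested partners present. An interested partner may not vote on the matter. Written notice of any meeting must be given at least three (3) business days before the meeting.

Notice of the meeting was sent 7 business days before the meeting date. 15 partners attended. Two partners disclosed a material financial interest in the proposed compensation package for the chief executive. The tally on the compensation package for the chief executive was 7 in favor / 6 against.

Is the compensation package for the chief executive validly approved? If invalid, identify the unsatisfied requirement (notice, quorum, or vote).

Valid — all requirements satisfied.

Notice: 7 business days given; 3 required (7 ≥ 3). Satisfied.
Quorum: 15 present, but the 2 interested partners do not count, leaving 13. Quorum is 13. Satisfied.
Vote: the compensation package for the chief executive requires a majority of the disinterested partners present (15 − 2 = 13). A majority of 13 is 7, so 7 affirmative votes are needed; 7 voted in favor. Satisfied.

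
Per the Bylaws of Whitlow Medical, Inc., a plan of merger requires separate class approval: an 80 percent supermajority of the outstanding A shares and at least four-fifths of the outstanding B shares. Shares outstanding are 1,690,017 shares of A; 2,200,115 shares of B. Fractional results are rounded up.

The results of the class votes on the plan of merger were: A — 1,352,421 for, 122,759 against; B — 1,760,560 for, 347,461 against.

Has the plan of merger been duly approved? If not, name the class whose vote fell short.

Approved — every class gave the required vote.

A: 4/5 of 1690017 = 1352013.60, rounded up to 1352014; 1,352,014 required, 1,352,421 in favor — approved.
B: 4/5 of 2200115 = 1760092; 1,760,092 required, 1,760,560 in favor — approved.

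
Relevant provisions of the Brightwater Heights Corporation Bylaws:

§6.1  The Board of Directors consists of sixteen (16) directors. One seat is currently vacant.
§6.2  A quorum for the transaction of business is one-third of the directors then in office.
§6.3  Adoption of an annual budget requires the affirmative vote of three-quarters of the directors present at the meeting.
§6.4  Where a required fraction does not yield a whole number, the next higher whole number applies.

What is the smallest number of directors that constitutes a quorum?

1/3 of 15 = 5.

5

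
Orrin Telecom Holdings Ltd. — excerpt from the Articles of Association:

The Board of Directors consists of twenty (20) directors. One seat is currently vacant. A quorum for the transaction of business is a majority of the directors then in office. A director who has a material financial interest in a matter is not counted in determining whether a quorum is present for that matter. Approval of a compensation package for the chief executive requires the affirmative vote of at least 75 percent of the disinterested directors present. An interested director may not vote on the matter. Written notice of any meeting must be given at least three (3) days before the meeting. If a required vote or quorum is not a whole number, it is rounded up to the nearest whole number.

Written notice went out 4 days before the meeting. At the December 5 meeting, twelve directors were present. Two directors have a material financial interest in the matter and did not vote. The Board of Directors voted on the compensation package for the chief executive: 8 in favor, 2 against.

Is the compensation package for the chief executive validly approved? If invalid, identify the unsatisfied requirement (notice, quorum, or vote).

Valid — all requirements satisfied.

Notice: 4 days given; 3 required (4 ≥ 3). Satisfied.
Quorum: 12 present, but the 2 interested directors do not count, leaving 10. Quorum is 10. Satisfied.
Vote: the compensation package for the chief executive requires three-fourths of the disinterested directors present (12 − 2 = 10). 3/4 of 10 = 7.50, rounded up to 8, so 8 affirmative votes are needed; 8 voted in favor. Satisfied.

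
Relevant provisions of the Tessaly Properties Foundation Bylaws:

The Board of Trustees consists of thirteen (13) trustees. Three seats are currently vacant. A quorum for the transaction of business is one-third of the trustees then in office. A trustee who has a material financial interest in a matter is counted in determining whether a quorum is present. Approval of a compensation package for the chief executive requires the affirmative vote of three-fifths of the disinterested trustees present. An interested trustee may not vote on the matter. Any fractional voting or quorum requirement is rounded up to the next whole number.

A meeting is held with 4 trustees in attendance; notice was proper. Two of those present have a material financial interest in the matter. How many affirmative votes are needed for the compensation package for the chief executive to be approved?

The compensation package for the chief executive requires three-fifths of the disinterested trustees present (4 − 2 = 2).
3/5 of 2 = 1.20, rounded up to 2.

2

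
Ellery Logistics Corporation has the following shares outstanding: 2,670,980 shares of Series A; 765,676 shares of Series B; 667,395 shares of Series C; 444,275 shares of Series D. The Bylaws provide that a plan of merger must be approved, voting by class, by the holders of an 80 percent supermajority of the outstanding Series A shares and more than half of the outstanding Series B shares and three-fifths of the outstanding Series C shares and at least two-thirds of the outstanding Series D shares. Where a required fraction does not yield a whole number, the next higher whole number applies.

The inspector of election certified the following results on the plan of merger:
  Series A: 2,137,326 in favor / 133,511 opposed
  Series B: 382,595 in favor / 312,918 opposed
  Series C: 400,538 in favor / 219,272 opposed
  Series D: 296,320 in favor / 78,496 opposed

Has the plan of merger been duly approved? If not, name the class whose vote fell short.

Series A: 4/5 of 2670980 = 2136784; 2,136,784 required, 2,137,326 in favor — approved.
Series B: a majority of 765676 is 382839; 382,839 required, 382,595 in favor — not approved.
Series C: 3/5 of 667395 = 400437; 400,437 required, 400,538 in favor — approved.
Series D: 2/3 of 444275 = 296183.33, rounded up to 296184; 296,184 required, 296,320 in favor — approved.

Not approved — the Series B shares did not give the required vote.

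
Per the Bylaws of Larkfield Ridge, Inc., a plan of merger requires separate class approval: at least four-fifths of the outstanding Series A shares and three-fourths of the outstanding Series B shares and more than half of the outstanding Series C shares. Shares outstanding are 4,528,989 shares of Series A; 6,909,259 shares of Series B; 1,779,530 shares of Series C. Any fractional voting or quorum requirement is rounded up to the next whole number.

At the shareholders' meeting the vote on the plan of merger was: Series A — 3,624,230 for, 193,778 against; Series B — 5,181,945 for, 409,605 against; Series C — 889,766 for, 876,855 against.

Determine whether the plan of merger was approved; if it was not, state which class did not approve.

Approved — every class gave the required vote.

Series A: 4/5 of 4528989 = 3623191.20, rounded up to 3623192; 3,623,192 required, 3,624,230 in favor — approved.
Series B: 3/4 of 6909259 = 5181944.25, rounded up to 5181945; 5,181,945 required, 5,181,945 in favor — approved.
Series C: a majority of 1779530 is 889766; 889,766 required, 889,766 in favor — approved.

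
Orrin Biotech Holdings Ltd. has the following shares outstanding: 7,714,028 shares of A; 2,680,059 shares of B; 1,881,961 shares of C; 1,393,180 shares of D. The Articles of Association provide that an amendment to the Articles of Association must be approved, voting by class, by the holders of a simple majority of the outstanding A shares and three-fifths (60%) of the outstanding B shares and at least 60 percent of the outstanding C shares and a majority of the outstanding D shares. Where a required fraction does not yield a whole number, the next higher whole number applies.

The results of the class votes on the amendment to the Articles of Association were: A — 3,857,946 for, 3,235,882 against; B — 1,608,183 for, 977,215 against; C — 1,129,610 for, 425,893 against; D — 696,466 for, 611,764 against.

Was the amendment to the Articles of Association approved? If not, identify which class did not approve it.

Not approved — the D shares did not give the required vote.

A: a majority of 7714028 is 3857015; 3,857,015 required, 3,857,946 in favor — approved.
B: 3/5 of 2680059 = 1608035.40, rounded up to 1608036; 1,608,036 required, 1,608,183 in favor — approved.
C: 3/5 of 1881961 = 1129176.60, rounded up to 1129177; 1,129,177 required, 1,129,610 in favor — approved.
D: a majority of 1393180 is 696591; 696,591 required, 696,466 in favor — not approved.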